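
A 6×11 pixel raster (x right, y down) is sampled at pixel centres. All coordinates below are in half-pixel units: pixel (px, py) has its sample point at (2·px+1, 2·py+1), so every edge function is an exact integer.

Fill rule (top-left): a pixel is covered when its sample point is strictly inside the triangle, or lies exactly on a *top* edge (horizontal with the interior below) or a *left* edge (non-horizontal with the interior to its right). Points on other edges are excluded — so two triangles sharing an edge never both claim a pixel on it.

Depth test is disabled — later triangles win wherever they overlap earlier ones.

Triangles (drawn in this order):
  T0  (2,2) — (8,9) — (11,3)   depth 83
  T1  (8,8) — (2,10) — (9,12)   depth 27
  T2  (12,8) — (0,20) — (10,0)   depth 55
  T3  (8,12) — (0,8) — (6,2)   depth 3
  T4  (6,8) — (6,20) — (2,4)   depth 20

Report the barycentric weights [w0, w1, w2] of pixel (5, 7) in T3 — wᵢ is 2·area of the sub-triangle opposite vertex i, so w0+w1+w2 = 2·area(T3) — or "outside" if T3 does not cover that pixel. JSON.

T0:
  2·area = 57  (B↔C swapped to make it positive)
  edge (2, 2)→(11, 3): d=(9,1) right/bottom  bias=-1
  edge (11, 3)→(8, 9): d=(-3,6) right/bottom  bias=-1
  edge (8, 9)→(2, 2): d=(-6,-7) top-left  bias=+0
    (1,1)@(3, 3): e=[8,48,1] → X
    (2,1)@(5, 3): e=[6,36,15] → X
    (3,1)@(7, 3): e=[4,24,29] → X
    (4,1)@(9, 3): e=[2,12,43] → X
    (5,1)@(11, 3): e=[0,0,57] → .  [on edge]
    (1,2)@(3, 5): e=[26,42,-11] → .
    (2,2)@(5, 5): e=[24,30,3] → X
    (5,2)@(11, 5): e=[18,-6,45] → .
    (2,3)@(5, 7): e=[42,24,-9] → .
    (3,3)@(7, 7): e=[40,12,5] → X
    (4,3)@(9, 7): e=[38,0,19] → .  [on edge]
    (3,4)@(7, 9): e=[58,6,-7] → .
    (3,5)@(7, 11): e=[76,0,-19] → .  [on edge]
    (2,7)@(5, 15): e=[114,0,-57] → .  [on edge]
    (1,9)@(3, 19): e=[152,0,-95] → .  [on edge]
  covered (8 px):
    . . . . . .
    . X X X X .
    . . X X X .
    . . . X . .
    . . . . . .
    . . . . . .
    . . . . . .
    . . . . . .
    . . . . . .
    . . . . . .
    . . . . . .
T1:
  2·area = 26  (B↔C swapped to make it positive)
  edge (8, 8)→(9, 12): d=(1,4) right/bottom  bias=-1
  edge (9, 12)→(2, 10): d=(-7,-2) top-left  bias=+0
  edge (2, 10)→(8, 8): d=(6,-2) top-left  bias=+0
    (5,3)@(11, 7): e=[-13,39,0] → .  [on edge]
    (2,4)@(5, 9): e=[13,13,0] → X  [on edge]
    (3,4)@(7, 9): e=[5,17,4] → X
    (4,4)@(9, 9): e=[-3,21,8] → .
    (2,5)@(5, 11): e=[15,-1,12] → .
    (3,5)@(7, 11): e=[7,3,16] → X
    (4,5)@(9, 11): e=[-1,7,20] → .
    (3,6)@(7, 13): e=[9,-11,28] → .
  covered (3 px):
    . . . . . .
    . . . . . .
    . . . . . .
    . . . . . .
    . . X X . .
    . . . X . .
    . . . . . .
    . . . . . .
    . . . . . .
    . . . . . .
    . . . . . .
T2:
  2·area = 120
  edge (12, 8)→(0, 20): d=(-12,12) right/bottom  bias=-1
  edge (0, 20)→(10, 0): d=(10,-20) top-left  bias=+0
  edge (10, 0)→(12, 8): d=(2,8) right/bottom  bias=-1
    (4,1)@(9, 3): e=[96,10,14] → X
    (5,1)@(11, 3): e=[72,50,-2] → .
    (4,2)@(9, 5): e=[72,30,18] → X
    (5,2)@(11, 5): e=[48,70,2] → X
    (3,3)@(7, 7): e=[72,10,38] → X
    (3,4)@(7, 9): e=[48,30,42] → X
    (5,4)@(11, 9): e=[0,110,10] → .  [on edge]
    (2,5)@(5, 11): e=[48,10,62] → X
    (4,5)@(9, 11): e=[0,90,30] → .  [on edge]
    (2,6)@(5, 13): e=[24,30,66] → X
    (3,6)@(7, 13): e=[0,70,50] → .  [on edge]
    (1,7)@(3, 15): e=[24,10,86] → X
    (2,7)@(5, 15): e=[0,50,70] → .  [on edge]
    (1,8)@(3, 17): e=[0,30,90] → .  [on edge]
    (0,9)@(1, 19): e=[0,10,110] → .  [on edge]
  covered (12 px):
    . . . . . .
    . . . . X .
    . . . . X X
    . . . X X X
    . . . X X .
    . . X X . .
    . . X . . .
    . X . . . .
    . . . . . .
    . . . . . .
    . . . . . .
T3:
  2·area = 72
  edge (8, 12)→(0, 8): d=(-8,-4) top-left  bias=+0
  edge (0, 8)→(6, 2): d=(6,-6) top-left  bias=+0
  edge (6, 2)→(8, 12): d=(2,10) right/bottom  bias=-1
    (3,0)@(7, 1): e=[84,0,-12] → .  [on edge]
    (2,1)@(5, 3): e=[60,0,12] → X  [on edge]
    (3,1)@(7, 3): e=[68,12,-8] → .
    (1,2)@(3, 5): e=[36,0,36] → X  [on edge]
    (3,2)@(7, 5): e=[52,24,-4] → .
    (0,3)@(1, 7): e=[12,0,60] → X  [on edge]
    (3,3)@(7, 7): e=[36,36,0] → .  [on edge]
    (0,4)@(1, 9): e=[-4,12,64] → .
    (1,4)@(3, 9): e=[4,24,44] → X
    (3,4)@(7, 9): e=[20,48,4] → X
    (4,4)@(9, 9): e=[28,60,-16] → .
    (1,5)@(3, 11): e=[-12,36,48] → .
    (4,8)@(9, 17): e=[-36,108,0] → .  [on edge]
  covered (10 px):
    . . . . . .
    . . X . . .
    . X X . . .
    X X X . . .
    . X X X . .
    . . . X . .
    . . . . . .
    . . . . . .
    . . . . . .
    . . . . . .
    . . . . . .
T4:
  2·area = 48
  edge (6, 8)→(6, 20): d=(0,12) right/bottom  bias=-1
  edge (6, 20)→(2, 4): d=(-4,-16) top-left  bias=+0
  edge (2, 4)→(6, 8): d=(4,4) right/bottom  bias=-1
    (0,1)@(1, 3): e=[60,-12,0] → .  [on edge]
    (1,2)@(3, 5): e=[36,12,0] → .  [on edge]
    (1,3)@(3, 7): e=[36,4,8] → X
    (2,3)@(5, 7): e=[12,36,0] → .  [on edge]
    (1,4)@(3, 9): e=[36,-4,16] → .
    (2,4)@(5, 9): e=[12,28,8] → X
    (3,4)@(7, 9): e=[-12,60,0] → .  [on edge]
    (2,5)@(5, 11): e=[12,20,16] → X
    (3,5)@(7, 11): e=[-12,52,8] → .
    (4,5)@(9, 11): e=[-36,84,0] → .  [on edge]
    (2,6)@(5, 13): e=[12,12,24] → X
    (3,6)@(7, 13): e=[-12,44,16] → .
    (5,6)@(11, 13): e=[-60,108,0] → .  [on edge]
  covered (5 px):
    . . . . . .
    . . . . . .
    . . . . . .
    . X . . . .
    . . X . . .
    . . X . . .
    . . X . . .
    . . X . . .
    . . . . . .
    . . . . . .
    . . . . . .

Result: "outside"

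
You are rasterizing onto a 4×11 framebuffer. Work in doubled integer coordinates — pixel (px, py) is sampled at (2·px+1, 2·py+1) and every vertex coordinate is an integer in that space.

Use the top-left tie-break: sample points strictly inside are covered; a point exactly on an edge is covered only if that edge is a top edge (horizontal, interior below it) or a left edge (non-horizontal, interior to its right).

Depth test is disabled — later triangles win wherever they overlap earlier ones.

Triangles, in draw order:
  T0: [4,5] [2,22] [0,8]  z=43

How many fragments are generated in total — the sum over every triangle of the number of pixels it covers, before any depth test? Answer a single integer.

T0:
  2·area = 62
  edge (4, 5)→(2, 22): d=(-2,17) right/bottom  bias=-1
  edge (2, 22)→(0, 8): d=(-2,-14) top-left  bias=+0
  edge (0, 8)→(4, 5): d=(4,-3) top-left  bias=+0
    (1,3)@(3, 7): e=[13,44,5] → █
    (2,3)@(5, 7): e=[-21,72,11] → ·
    (0,4)@(1, 9): e=[43,12,7] → █
    (2,4)@(5, 9): e=[-25,68,19] → ·
    (0,5)@(1, 11): e=[39,8,15] → █
    (2,5)@(5, 11): e=[-29,64,27] → ·
    (0,6)@(1, 13): e=[35,4,23] → █
    (2,6)@(5, 13): e=[-33,60,35] → ·
    (0,7)@(1, 15): e=[31,0,31] → █  [on edge]
    (1,7)@(3, 15): e=[-3,28,37] → ·
    (0,8)@(1, 17): e=[27,-4,39] → ·
  covered (8 px):
    · · · ·
    · · · ·
    · · · ·
    · █ · ·
    █ █ · ·
    █ █ · ·
    █ █ · ·
    █ · · ·
    · · · ·
    · · · ·
    · · · ·

Result: 8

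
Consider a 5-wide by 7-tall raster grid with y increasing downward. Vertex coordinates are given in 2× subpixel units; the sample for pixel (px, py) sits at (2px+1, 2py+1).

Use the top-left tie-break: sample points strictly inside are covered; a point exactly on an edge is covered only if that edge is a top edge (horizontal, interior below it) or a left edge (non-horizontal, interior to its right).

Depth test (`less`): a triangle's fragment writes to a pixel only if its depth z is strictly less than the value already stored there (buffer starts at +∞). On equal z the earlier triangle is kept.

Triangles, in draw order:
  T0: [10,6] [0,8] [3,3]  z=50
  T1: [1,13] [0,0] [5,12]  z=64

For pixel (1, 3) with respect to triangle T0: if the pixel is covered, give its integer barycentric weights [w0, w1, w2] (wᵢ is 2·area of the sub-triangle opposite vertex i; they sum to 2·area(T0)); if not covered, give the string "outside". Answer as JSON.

T0:
  2·area = 44
  edge (10, 6)→(0, 8): d=(-10,2) right/bottom  bias=-1
  edge (0, 8)→(3, 3): d=(3,-5) top-left  bias=+0
  edge (3, 3)→(10, 6): d=(7,3) right/bottom  bias=-1
    (1,1)@(3, 3): e=[44,0,0] → ·  [on edge]
    (1,2)@(3, 5): e=[24,6,14] → █
    (2,2)@(5, 5): e=[20,16,8] → █
    (3,2)@(7, 5): e=[16,26,2] → █
    (4,2)@(9, 5): e=[12,36,-4] → ·
    (0,3)@(1, 7): e=[8,2,34] → █
    (2,3)@(5, 7): e=[0,22,22] → ·  [on edge]
    (3,3)@(7, 7): e=[-4,32,16] → ·
    (0,4)@(1, 9): e=[-12,8,48] → ·
    (1,4)@(3, 9): e=[-16,18,42] → ·
  covered (5 px):
    · · · · ·
    · · · · ·
    · █ █ █ ·
    █ █ · · ·
    · · · · ·
    · · · · ·
    · · · · ·
T1:
  2·area = 53
  edge (1, 13)→(0, 0): d=(-1,-13) top-left  bias=+0
  edge (0, 0)→(5, 12): d=(5,12) right/bottom  bias=-1
  edge (5, 12)→(1, 13): d=(-4,1) right/bottom  bias=-1
    (0,1)@(1, 3): e=[10,3,40] → █
    (1,1)@(3, 3): e=[36,-21,38] → ·
    (0,2)@(1, 5): e=[8,13,32] → █
    (1,2)@(3, 5): e=[34,-11,30] → ·
    (0,3)@(1, 7): e=[6,23,24] → █
    (1,3)@(3, 7): e=[32,-1,22] → ·
    (0,4)@(1, 9): e=[4,33,16] → █
    (1,4)@(3, 9): e=[30,9,14] → █
    (2,4)@(5, 9): e=[56,-15,12] → ·
    (0,5)@(1, 11): e=[2,43,8] → █
    (2,5)@(5, 11): e=[54,-5,4] → ·
    (4,5)@(9, 11): e=[106,-53,0] → ·  [on edge]
    (0,6)@(1, 13): e=[0,53,0] → ·  [on edge]
  covered (7 px):
    · · · · ·
    █ · · · ·
    █ · · · ·
    █ · · · ·
    █ █ · · ·
    █ █ · · ·
    · · · · ·

Final: [12,28,4]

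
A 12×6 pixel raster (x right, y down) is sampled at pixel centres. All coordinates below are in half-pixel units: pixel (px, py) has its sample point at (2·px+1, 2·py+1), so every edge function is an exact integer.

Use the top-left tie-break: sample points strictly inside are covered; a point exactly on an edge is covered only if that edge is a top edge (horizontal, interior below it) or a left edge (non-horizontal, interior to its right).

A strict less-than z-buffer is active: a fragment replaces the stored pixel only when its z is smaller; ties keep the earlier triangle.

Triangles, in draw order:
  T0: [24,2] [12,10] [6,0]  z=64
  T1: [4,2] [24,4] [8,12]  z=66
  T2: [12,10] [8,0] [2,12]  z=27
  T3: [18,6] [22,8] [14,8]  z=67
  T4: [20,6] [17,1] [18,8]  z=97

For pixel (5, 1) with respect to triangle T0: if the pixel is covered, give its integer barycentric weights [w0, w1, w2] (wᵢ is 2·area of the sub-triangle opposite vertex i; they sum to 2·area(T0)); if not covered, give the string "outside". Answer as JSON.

T0:
  2·area = 168
  edge (24, 2)→(12, 10): d=(-12,8) right/bottom  bias=-1
  edge (12, 10)→(6, 0): d=(-6,-10) top-left  bias=+0
  edge (6, 0)→(24, 2): d=(18,2) right/bottom  bias=-1
    (3,0)@(7, 1): e=[148,4,16] → █
    (4,0)@(9, 1): e=[132,24,12] → █
    (5,0)@(11, 1): e=[116,44,8] → █
    (6,0)@(13, 1): e=[100,64,4] → █
    (7,0)@(15, 1): e=[84,84,0] → ·  [on edge]
    (3,1)@(7, 3): e=[124,-8,52] → ·
    (4,1)@(9, 3): e=[108,12,48] → █
    (7,1)@(15, 3): e=[60,72,36] → █
    (8,1)@(17, 3): e=[44,92,32] → █
    (9,1)@(19, 3): e=[28,112,28] → █
    (10,1)@(21, 3): e=[12,132,24] → █
    (11,1)@(23, 3): e=[-4,152,20] → ·
    (4,2)@(9, 5): e=[84,0,84] → █  [on edge]
  covered (21 px):
    · · · █ █ █ █ · · · · ·
    · · · · █ █ █ █ █ █ █ ·
    · · · · █ █ █ █ █ █ · ·
    · · · · · █ █ █ · · · ·
    · · · · · · █ · · · · ·
    · · · · · · · · · · · ·
T1:
  2·area = 192
  edge (4, 2)→(24, 4): d=(20,2) right/bottom  bias=-1
  edge (24, 4)→(8, 12): d=(-16,8) right/bottom  bias=-1
  edge (8, 12)→(4, 2): d=(-4,-10) top-left  bias=+0
    (2,1)@(5, 3): e=[18,168,6] → █
    (3,1)@(7, 3): e=[14,152,26] → █
    (4,1)@(9, 3): e=[10,136,46] → █
    (5,1)@(11, 3): e=[6,120,66] → █
    (6,1)@(13, 3): e=[2,104,86] → █
    (7,1)@(15, 3): e=[-2,88,106] → ·
    (2,2)@(5, 5): e=[58,136,-2] → ·
    (3,2)@(7, 5): e=[54,120,18] → █
    (7,2)@(15, 5): e=[38,56,98] → █
    (8,2)@(17, 5): e=[34,40,118] → █
    (9,2)@(19, 5): e=[30,24,138] → █
    (10,2)@(21, 5): e=[26,8,158] → █
  covered (24 px):
    · · · · · · · · · · · ·
    · · █ █ █ █ █ · · · · ·
    · · · █ █ █ █ █ █ █ █ ·
    · · · █ █ █ █ █ █ · · ·
    · · · █ █ █ █ · · · · ·
    · · · · █ · · · · · · ·
T2:
  2·area = 108  (B↔C swapped to make it positive)
  edge (12, 10)→(2, 12): d=(-10,2) right/bottom  bias=-1
  edge (2, 12)→(8, 0): d=(6,-12) top-left  bias=+0
  edge (8, 0)→(12, 10): d=(4,10) right/bottom  bias=-1
    (3,1)@(7, 3): e=[80,6,22] → █
    (4,1)@(9, 3): e=[76,30,2] → █
    (5,1)@(11, 3): e=[72,54,-18] → ·
    (3,2)@(7, 5): e=[60,18,30] → █
    (5,2)@(11, 5): e=[52,66,-10] → ·
    (2,3)@(5, 7): e=[44,6,58] → █
    (5,3)@(11, 7): e=[32,78,-2] → ·
    (2,4)@(5, 9): e=[24,18,66] → █
    (5,4)@(11, 9): e=[12,90,6] → █
    (6,4)@(13, 9): e=[8,114,-14] → ·
    (8,4)@(17, 9): e=[0,162,-54] → ·  [on edge]
    (1,5)@(3, 11): e=[8,6,94] → █
    (3,5)@(7, 11): e=[0,54,54] → ·  [on edge]
  covered (13 px):
    · · · · · · · · · · · ·
    · · · █ █ · · · · · · ·
    · · · █ █ · · · · · · ·
    · · █ █ █ · · · · · · ·
    · · █ █ █ █ · · · · · ·
    · █ █ · · · · · · · · ·
T3:
  2·area = 16
  edge (18, 6)→(22, 8): d=(4,2) right/bottom  bias=-1
  edge (22, 8)→(14, 8): d=(-8,0) right/bottom  bias=-1
  edge (14, 8)→(18, 6): d=(4,-2) top-left  bias=+0
    (8,3)@(17, 7): e=[6,8,2] → █
    (9,3)@(19, 7): e=[2,8,6] → █
    (10,3)@(21, 7): e=[-2,8,10] → ·
    (8,4)@(17, 9): e=[14,-8,10] → ·
    (9,4)@(19, 9): e=[10,-8,14] → ·
  covered (2 px):
    · · · · · · · · · · · ·
    · · · · · · · · · · · ·
    · · · · · · · · · · · ·
    · · · · · · · · █ █ · ·
    · · · · · · · · · · · ·
    · · · · · · · · · · · ·
T4:
  2·area = 16  (B↔C swapped to make it positive)
  edge (20, 6)→(18, 8): d=(-2,2) right/bottom  bias=-1
  edge (18, 8)→(17, 1): d=(-1,-7) top-left  bias=+0
  edge (17, 1)→(20, 6): d=(3,5) right/bottom  bias=-1
    (8,0)@(17, 1): e=[16,0,0] → ·  [on edge]
    (11,1)@(23, 3): e=[0,40,-24] → ·  [on edge]
    (9,2)@(19, 5): e=[4,10,2] → █
    (10,2)@(21, 5): e=[0,24,-8] → ·  [on edge]
    (9,3)@(19, 7): e=[0,8,8] → ·  [on edge]
    (8,4)@(17, 9): e=[0,-8,24] → ·  [on edge]
    (7,5)@(15, 11): e=[0,-24,40] → ·  [on edge]
    (11,5)@(23, 11): e=[-16,32,0] → ·  [on edge]
  covered (1 px):
    · · · · · · · · · · · ·
    · · · · · · · · · · · ·
    · · · · · · · · · █ · ·
    · · · · · · · · · · · ·
    · · · · · · · · · · · ·
    · · · · · · · · · · · ·

Final: [32,44,92]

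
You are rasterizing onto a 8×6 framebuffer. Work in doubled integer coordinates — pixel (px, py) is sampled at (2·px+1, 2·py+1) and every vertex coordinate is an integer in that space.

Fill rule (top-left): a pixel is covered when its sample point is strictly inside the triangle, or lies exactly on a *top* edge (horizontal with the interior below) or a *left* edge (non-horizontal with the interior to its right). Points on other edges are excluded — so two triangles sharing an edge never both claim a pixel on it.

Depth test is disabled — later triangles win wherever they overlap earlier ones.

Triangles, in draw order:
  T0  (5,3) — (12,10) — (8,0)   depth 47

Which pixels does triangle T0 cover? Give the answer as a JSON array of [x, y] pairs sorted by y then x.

T0:
  2·area = 42  (B↔C swapped to make it positive)
  edge (5, 3)→(8, 0): d=(3,-3) top-left  bias=+0
  edge (8, 0)→(12, 10): d=(4,10) right/bottom  bias=-1
  edge (12, 10)→(5, 3): d=(-7,-7) top-left  bias=+0
    (1,0)@(3, 1): e=[-12,54,0] → .  [on edge]
    (3,0)@(7, 1): e=[0,14,28] → X  [on edge]
    (4,0)@(9, 1): e=[6,-6,42] → .
    (2,1)@(5, 3): e=[0,42,0] → X  [on edge]
    (4,1)@(9, 3): e=[12,2,28] → X
    (5,1)@(11, 3): e=[18,-18,42] → .
    (1,2)@(3, 5): e=[0,70,-28] → .  [on edge]
    (2,2)@(5, 5): e=[6,50,-14] → .
    (3,2)@(7, 5): e=[12,30,0] → X  [on edge]
    (5,2)@(11, 5): e=[24,-10,28] → .
    (0,3)@(1, 7): e=[0,98,-56] → .  [on edge]
    (3,3)@(7, 7): e=[18,38,-14] → .
    (4,3)@(9, 7): e=[24,18,0] → X  [on edge]
    (5,4)@(11, 9): e=[36,6,0] → X  [on edge]
    (6,5)@(13, 11): e=[48,-6,0] → .  [on edge]
  covered (8 px):
    . . . X . . . .
    . . X X X . . .
    . . . X X . . .
    . . . . X . . .
    . . . . . X . .
    . . . . . . . .

Answer: [[3,0],[2,1],[3,1],[4,1],[3,2],[4,2],[4,3],[5,4]]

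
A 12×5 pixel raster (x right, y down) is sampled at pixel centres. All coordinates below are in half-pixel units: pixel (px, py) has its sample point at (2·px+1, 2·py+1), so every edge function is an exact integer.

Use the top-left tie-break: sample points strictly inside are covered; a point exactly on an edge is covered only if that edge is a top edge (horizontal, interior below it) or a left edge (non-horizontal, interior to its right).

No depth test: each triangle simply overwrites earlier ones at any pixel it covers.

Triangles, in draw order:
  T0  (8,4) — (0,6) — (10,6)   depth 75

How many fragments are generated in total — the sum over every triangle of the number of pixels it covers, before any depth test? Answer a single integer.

T0:
  2·area = 20  (B↔C swapped to make it positive)
  edge (8, 4)→(10, 6): d=(2,2) right/bottom  bias=-1
  edge (10, 6)→(0, 6): d=(-10,0) right/bottom  bias=-1
  edge (0, 6)→(8, 4): d=(8,-2) top-left  bias=+0
    (2,0)@(5, 1): e=[0,50,-30] → ·  [on edge]
    (3,1)@(7, 3): e=[0,30,-10] → ·  [on edge]
    (2,2)@(5, 5): e=[8,10,2] → █
    (3,2)@(7, 5): e=[4,10,6] → █
    (4,2)@(9, 5): e=[0,10,10] → ·  [on edge]
    (2,3)@(5, 7): e=[12,-10,18] → ·
    (3,3)@(7, 7): e=[8,-10,22] → ·
    (5,3)@(11, 7): e=[0,-10,30] → ·  [on edge]
    (6,4)@(13, 9): e=[0,-30,50] → ·  [on edge]
  covered (2 px):
    · · · · · · · · · · · ·
    · · · · · · · · · · · ·
    · · █ █ · · · · · · · ·
    · · · · · · · · · · · ·
    · · · · · · · · · · · ·

Final: 2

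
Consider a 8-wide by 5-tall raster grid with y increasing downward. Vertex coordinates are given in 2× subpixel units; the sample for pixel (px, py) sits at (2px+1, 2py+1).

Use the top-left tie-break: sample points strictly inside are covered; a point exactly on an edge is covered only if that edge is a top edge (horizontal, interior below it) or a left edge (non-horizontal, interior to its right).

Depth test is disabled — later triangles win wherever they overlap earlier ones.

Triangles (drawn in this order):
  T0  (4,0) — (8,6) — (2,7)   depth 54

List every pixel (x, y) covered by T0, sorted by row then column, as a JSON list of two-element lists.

T0:
  2·area = 40
  edge (4, 0)→(8, 6): d=(4,6) right/bottom  bias=-1
  edge (8, 6)→(2, 7): d=(-6,1) right/bottom  bias=-1
  edge (2, 7)→(4, 0): d=(2,-7) top-left  bias=+0
    (2,1)@(5, 3): e=[6,21,13] → X
    (3,1)@(7, 3): e=[-6,19,27] → .
    (1,2)@(3, 5): e=[26,11,3] → X
    (3,2)@(7, 5): e=[2,7,31] → X
    (4,2)@(9, 5): e=[-10,5,45] → .
    (1,3)@(3, 7): e=[34,-1,7] → .
    (2,3)@(5, 7): e=[22,-3,21] → .
    (3,3)@(7, 7): e=[10,-5,35] → .
  covered (4 px):
    . . . . . . . .
    . . X . . . . .
    . X X X . . . .
    . . . . . . . .
    . . . . . . . .

Final: [[2,1],[1,2],[2,2],[3,2]]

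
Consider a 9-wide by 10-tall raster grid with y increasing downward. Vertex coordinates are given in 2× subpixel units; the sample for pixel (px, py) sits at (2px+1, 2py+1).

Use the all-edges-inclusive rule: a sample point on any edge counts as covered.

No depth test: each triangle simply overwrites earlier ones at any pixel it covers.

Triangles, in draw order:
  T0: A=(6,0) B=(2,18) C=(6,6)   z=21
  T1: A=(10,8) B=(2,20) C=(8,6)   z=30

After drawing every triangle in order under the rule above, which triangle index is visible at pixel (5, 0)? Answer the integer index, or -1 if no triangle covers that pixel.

T0:
  2·area = 24  (B↔C swapped to make it positive)
  edge (6, 0)→(6, 6): d=(0,6) inclusive
  edge (6, 6)→(2, 18): d=(-4,12) inclusive
  edge (2, 18)→(6, 0): d=(4,-18) inclusive
    (3,1)@(7, 3): e=[-6,0,30] → ·  [on edge]
    (2,2)@(5, 5): e=[6,16,2] → █
    (3,2)@(7, 5): e=[-6,-8,38] → ·
    (2,3)@(5, 7): e=[6,8,10] → █
    (3,3)@(7, 7): e=[-6,-16,46] → ·
    (2,4)@(5, 9): e=[6,0,18] → █  [on edge]
    (3,4)@(7, 9): e=[-6,-24,54] → ·
    (2,5)@(5, 11): e=[6,-8,26] → ·
    (1,7)@(3, 15): e=[18,0,6] → █  [on edge]
    (2,7)@(5, 15): e=[6,-24,42] → ·
    (1,8)@(3, 17): e=[18,-8,14] → ·
  covered (4 px):
    · · · · · · · · ·
    · · · · · · · · ·
    · · █ · · · · · ·
    · · █ · · · · · ·
    · · █ · · · · · ·
    · · · · · · · · ·
    · · · · · · · · ·
    · █ · · · · · · ·
    · · · · · · · · ·
    · · · · · · · · ·
T1:
  2·area = 40
  edge (10, 8)→(2, 20): d=(-8,12) inclusive
  edge (2, 20)→(8, 6): d=(6,-14) inclusive
  edge (8, 6)→(10, 8): d=(2,2) inclusive
    (1,0)@(3, 1): e=[140,-100,0] → ·  [on edge]
    (2,1)@(5, 3): e=[100,-60,0] → ·  [on edge]
    (3,2)@(7, 5): e=[60,-20,0] → ·  [on edge]
    (4,3)@(9, 7): e=[20,20,0] → █  [on edge]
    (5,3)@(11, 7): e=[-4,48,-4] → ·
    (3,4)@(7, 9): e=[28,4,8] → █
    (5,4)@(11, 9): e=[-20,60,0] → ·  [on edge]
    (3,5)@(7, 11): e=[12,16,12] → █
    (4,5)@(9, 11): e=[-12,44,8] → ·
    (6,5)@(13, 11): e=[-60,100,0] → ·  [on edge]
    (2,6)@(5, 13): e=[20,0,20] → █  [on edge]
    (3,6)@(7, 13): e=[-4,28,16] → ·
    (7,6)@(15, 13): e=[-100,140,0] → ·  [on edge]
    (8,7)@(17, 15): e=[-140,180,0] → ·  [on edge]
  covered (6 px):
    · · · · · · · · ·
    · · · · · · · · ·
    · · · · · · · · ·
    · · · · █ · · · ·
    · · · █ █ · · · ·
    · · · █ · · · · ·
    · · █ · · · · · ·
    · · █ · · · · · ·
    · · · · · · · · ·
    · · · · · · · · ·

Z-buffer (winner per pixel, '.' = empty):
  . . . . . . . . .
  . . . . . . . . .
  . . 0 . . . . . .
  . . 0 . 1 . . . .
  . . 0 1 1 . . . .
  . . . 1 . . . . .
  . . 1 . . . . . .
  . 0 1 . . . . . .
  . . . . . . . . .
  . . . . . . . . .

Final: -1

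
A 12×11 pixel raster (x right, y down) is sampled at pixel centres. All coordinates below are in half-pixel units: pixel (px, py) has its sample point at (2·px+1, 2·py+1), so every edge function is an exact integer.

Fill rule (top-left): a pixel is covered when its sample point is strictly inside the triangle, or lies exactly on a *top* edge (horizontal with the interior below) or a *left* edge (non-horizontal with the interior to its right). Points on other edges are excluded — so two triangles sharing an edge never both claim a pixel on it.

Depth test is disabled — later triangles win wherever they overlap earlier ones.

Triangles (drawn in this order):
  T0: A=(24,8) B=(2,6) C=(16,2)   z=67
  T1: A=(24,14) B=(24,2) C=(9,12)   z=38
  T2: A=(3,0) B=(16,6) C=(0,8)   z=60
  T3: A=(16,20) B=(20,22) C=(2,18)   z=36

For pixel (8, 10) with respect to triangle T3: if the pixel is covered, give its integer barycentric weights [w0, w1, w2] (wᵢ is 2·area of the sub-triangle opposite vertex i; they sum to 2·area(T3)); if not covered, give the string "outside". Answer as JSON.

T0:
  2·area = 116
  edge (24, 8)→(2, 6): d=(-22,-2) top-left  bias=+0
  edge (2, 6)→(16, 2): d=(14,-4) top-left  bias=+0
  edge (16, 2)→(24, 8): d=(8,6) right/bottom  bias=-1
    (6,1)@(13, 3): e=[88,2,26] → X
    (7,1)@(15, 3): e=[92,10,14] → X
    (8,1)@(17, 3): e=[96,18,2] → X
    (9,1)@(19, 3): e=[100,26,-10] → .
    (3,2)@(7, 5): e=[32,6,78] → X
    (4,2)@(9, 5): e=[36,14,66] → X
    (5,2)@(11, 5): e=[40,22,54] → X
    (9,2)@(19, 5): e=[56,54,6] → X
    (10,2)@(21, 5): e=[60,62,-6] → .
    (3,3)@(7, 7): e=[-12,34,94] → .
    (4,3)@(9, 7): e=[-8,42,82] → .
    (5,3)@(11, 7): e=[-4,50,70] → .
    (6,3)@(13, 7): e=[0,58,58] → X  [on edge]
  covered (15 px):
    . . . . . . . . . . . .
    . . . . . . X X X . . .
    . . . X X X X X X X . .
    . . . . . . X X X X X .
    . . . . . . . . . . . .
    . . . . . . . . . . . .
    . . . . . . . . . . . .
    . . . . . . . . . . . .
    . . . . . . . . . . . .
    . . . . . . . . . . . .
    . . . . . . . . . . . .
T1:
  2·area = 180  (B↔C swapped to make it positive)
  edge (24, 14)→(9, 12): d=(-15,-2) top-left  bias=+0
  edge (9, 12)→(24, 2): d=(15,-10) top-left  bias=+0
  edge (24, 2)→(24, 14): d=(0,12) right/bottom  bias=-1
    (11,1)@(23, 3): e=[163,5,12] → X
    (10,2)@(21, 5): e=[129,15,36] → X
    (8,3)@(17, 7): e=[91,5,84] → X
    (9,3)@(19, 7): e=[95,25,60] → X
    (7,4)@(15, 9): e=[57,15,108] → X
    (5,5)@(11, 11): e=[19,5,156] → X
    (6,5)@(13, 11): e=[23,25,132] → X
    (5,6)@(11, 13): e=[-11,35,156] → .
    (6,6)@(13, 13): e=[-7,55,132] → .
    (7,6)@(15, 13): e=[-3,75,108] → .
    (8,6)@(17, 13): e=[1,95,84] → X
    (8,7)@(17, 15): e=[-29,125,84] → .
  covered (23 px):
    . . . . . . . . . . . .
    . . . . . . . . . . . X
    . . . . . . . . . . X X
    . . . . . . . . X X X X
    . . . . . . . X X X X X
    . . . . . X X X X X X X
    . . . . . . . . X X X X
    . . . . . . . . . . . .
    . . . . . . . . . . . .
    . . . . . . . . . . . .
    . . . . . . . . . . . .
T2:
  2·area = 122
  edge (3, 0)→(16, 6): d=(13,6) right/bottom  bias=-1
  edge (16, 6)→(0, 8): d=(-16,2) right/bottom  bias=-1
  edge (0, 8)→(3, 0): d=(3,-8) top-left  bias=+0
    (1,0)@(3, 1): e=[13,106,3] → X
    (2,0)@(5, 1): e=[1,102,19] → X
    (3,0)@(7, 1): e=[-11,98,35] → .
    (1,1)@(3, 3): e=[39,74,9] → X
    (3,1)@(7, 3): e=[15,66,41] → X
    (4,1)@(9, 3): e=[3,62,57] → X
    (5,1)@(11, 3): e=[-9,58,73] → .
    (1,2)@(3, 5): e=[65,42,15] → X
    (5,2)@(11, 5): e=[17,26,79] → X
    (6,2)@(13, 5): e=[5,22,95] → X
    (7,2)@(15, 5): e=[-7,18,111] → .
    (0,3)@(1, 7): e=[103,14,5] → X
  covered (16 px):
    . X X . . . . . . . . .
    . X X X X . . . . . . .
    . X X X X X X . . . . .
    X X X X . . . . . . . .
    . . . . . . . . . . . .
    . . . . . . . . . . . .
    . . . . . . . . . . . .
    . . . . . . . . . . . .
    . . . . . . . . . . . .
    . . . . . . . . . . . .
    . . . . . . . . . . . .
T3:
  2·area = 20
  edge (16, 20)→(20, 22): d=(4,2) right/bottom  bias=-1
  edge (20, 22)→(2, 18): d=(-18,-4) top-left  bias=+0
  edge (2, 18)→(16, 20): d=(14,2) right/bottom  bias=-1
    (3,9)@(7, 19): e=[14,2,4] → X
    (4,9)@(9, 19): e=[10,10,0] → .  [on edge]
    (3,10)@(7, 21): e=[22,-34,32] → .
    (8,10)@(17, 21): e=[2,6,12] → X
    (9,10)@(19, 21): e=[-2,14,8] → .
    (11,10)@(23, 21): e=[-10,30,0] → .  [on edge]
  covered (2 px):
    . . . . . . . . . . . .
    . . . . . . . . . . . .
    . . . . . . . . . . . .
    . . . . . . . . . . . .
    . . . . . . . . . . . .
    . . . . . . . . . . . .
    . . . . . . . . . . . .
    . . . . . . . . . . . .
    . . . . . . . . . . . .
    . . . X . . . . . . . .
    . . . . . . . . X . . .

Answer: [6,12,2]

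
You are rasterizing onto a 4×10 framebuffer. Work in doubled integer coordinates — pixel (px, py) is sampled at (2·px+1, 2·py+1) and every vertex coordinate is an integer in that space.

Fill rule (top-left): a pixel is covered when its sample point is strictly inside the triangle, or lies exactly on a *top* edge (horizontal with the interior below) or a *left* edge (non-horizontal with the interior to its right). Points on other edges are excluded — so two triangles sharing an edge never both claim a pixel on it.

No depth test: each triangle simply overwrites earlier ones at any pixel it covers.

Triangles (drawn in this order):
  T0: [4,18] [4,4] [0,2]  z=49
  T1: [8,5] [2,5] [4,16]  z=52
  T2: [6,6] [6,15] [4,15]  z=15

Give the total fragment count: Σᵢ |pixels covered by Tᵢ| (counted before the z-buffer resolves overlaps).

T0:
  2·area = 56  (B↔C swapped to make it positive)
  edge (4, 18)→(0, 2): d=(-4,-16) top-left  bias=+0
  edge (0, 2)→(4, 4): d=(4,2) right/bottom  bias=-1
  edge (4, 4)→(4, 18): d=(0,14) right/bottom  bias=-1
    (0,1)@(1, 3): e=[12,2,42] → █
    (1,1)@(3, 3): e=[44,-2,14] → ·
    (0,2)@(1, 5): e=[4,10,42] → █
    (1,2)@(3, 5): e=[36,6,14] → █
    (2,2)@(5, 5): e=[68,2,-14] → ·
    (0,3)@(1, 7): e=[-4,18,42] → ·
    (1,3)@(3, 7): e=[28,14,14] → █
    (2,3)@(5, 7): e=[60,10,-14] → ·
    (1,4)@(3, 9): e=[20,22,14] → █
    (2,4)@(5, 9): e=[52,18,-14] → ·
    (1,5)@(3, 11): e=[12,30,14] → █
    (2,5)@(5, 11): e=[44,26,-14] → ·
  covered (7 px):
    · · · ·
    █ · · ·
    █ █ · ·
    · █ · ·
    · █ · ·
    · █ · ·
    · █ · ·
    · · · ·
    · · · ·
    · · · ·
T1:
  2·area = 66  (B↔C swapped to make it positive)
  edge (8, 5)→(4, 16): d=(-4,11) right/bottom  bias=-1
  edge (4, 16)→(2, 5): d=(-2,-11) top-left  bias=+0
  edge (2, 5)→(8, 5): d=(6,0) top-left  bias=+0
    (0,2)@(1, 5): e=[77,-11,0] → ·  [on edge]
    (1,2)@(3, 5): e=[55,11,0] → █  [on edge]
    (2,2)@(5, 5): e=[33,33,0] → █  [on edge]
    (3,2)@(7, 5): e=[11,55,0] → █  [on edge]
    (1,3)@(3, 7): e=[47,7,12] → █
    (1,4)@(3, 9): e=[39,3,24] → █
    (3,4)@(7, 9): e=[-5,47,24] → ·
    (1,5)@(3, 11): e=[31,-1,36] → ·
    (2,5)@(5, 11): e=[9,21,36] → █
    (3,5)@(7, 11): e=[-13,43,36] → ·
    (2,6)@(5, 13): e=[1,17,48] → █
    (3,6)@(7, 13): e=[-21,39,48] → ·
  covered (10 px):
    · · · ·
    · · · ·
    · █ █ █
    · █ █ █
    · █ █ ·
    · · █ ·
    · · █ ·
    · · · ·
    · · · ·
    · · · ·
T2:
  2·area = 18
  edge (6, 6)→(6, 15): d=(0,9) right/bottom  bias=-1
  edge (6, 15)→(4, 15): d=(-2,0) right/bottom  bias=-1
  edge (4, 15)→(6, 6): d=(2,-9) top-left  bias=+0
    (2,5)@(5, 11): e=[9,8,1] → █
    (3,5)@(7, 11): e=[-9,8,19] → ·
    (2,6)@(5, 13): e=[9,4,5] → █
    (3,6)@(7, 13): e=[-9,4,23] → ·
    (0,7)@(1, 15): e=[45,0,-27] → ·  [on edge]
    (1,7)@(3, 15): e=[27,0,-9] → ·  [on edge]
    (2,7)@(5, 15): e=[9,0,9] → ·  [on edge]
    (3,7)@(7, 15): e=[-9,0,27] → ·  [on edge]
  covered (2 px):
    · · · ·
    · · · ·
    · · · ·
    · · · ·
    · · · ·
    · · █ ·
    · · █ ·
    · · · ·
    · · · ·
    · · · ·

Answer: 19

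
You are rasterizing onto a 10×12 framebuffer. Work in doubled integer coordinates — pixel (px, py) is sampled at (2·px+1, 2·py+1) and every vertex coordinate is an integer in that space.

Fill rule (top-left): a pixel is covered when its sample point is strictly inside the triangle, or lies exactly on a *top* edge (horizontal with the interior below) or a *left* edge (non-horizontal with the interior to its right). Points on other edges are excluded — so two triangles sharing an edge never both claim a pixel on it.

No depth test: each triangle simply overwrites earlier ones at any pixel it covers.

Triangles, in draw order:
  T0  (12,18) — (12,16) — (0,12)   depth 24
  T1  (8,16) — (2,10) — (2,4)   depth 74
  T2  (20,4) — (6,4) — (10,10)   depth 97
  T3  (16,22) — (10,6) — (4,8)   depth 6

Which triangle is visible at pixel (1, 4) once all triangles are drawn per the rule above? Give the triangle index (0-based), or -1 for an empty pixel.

T0:
  2·area = 24  (B↔C swapped to make it positive)
  edge (12, 18)→(0, 12): d=(-12,-6) top-left  bias=+0
  edge (0, 12)→(12, 16): d=(12,4) right/bottom  bias=-1
  edge (12, 16)→(12, 18): d=(0,2) right/bottom  bias=-1
    (1,6)@(3, 13): e=[6,0,18] → .  [on edge]
    (3,7)@(7, 15): e=[6,8,10] → X
    (4,7)@(9, 15): e=[18,0,6] → .  [on edge]
    (3,8)@(7, 17): e=[-18,32,10] → .
    (5,8)@(11, 17): e=[6,16,2] → X
    (6,8)@(13, 17): e=[18,8,-2] → .
    (7,8)@(15, 17): e=[30,0,-6] → .  [on edge]
    (5,9)@(11, 19): e=[-18,40,2] → .
  covered (2 px):
    . . . . . . . . . .
    . . . . . . . . . .
    . . . . . . . . . .
    . . . . . . . . . .
    . . . . . . . . . .
    . . . . . . . . . .
    . . . . . . . . . .
    . . . X . . . . . .
    . . . . . X . . . .
    . . . . . . . . . .
    . . . . . . . . . .
    . . . . . . . . . .
T1:
  2·area = 36
  edge (8, 16)→(2, 10): d=(-6,-6) top-left  bias=+0
  edge (2, 10)→(2, 4): d=(0,-6) top-left  bias=+0
  edge (2, 4)→(8, 16): d=(6,12) right/bottom  bias=-1
    (1,3)@(3, 7): e=[24,6,6] → X
    (2,3)@(5, 7): e=[36,18,-18] → .
    (0,4)@(1, 9): e=[0,-6,42] → .  [on edge]
    (1,4)@(3, 9): e=[12,6,18] → X
    (2,4)@(5, 9): e=[24,18,-6] → .
    (1,5)@(3, 11): e=[0,6,30] → X  [on edge]
    (2,5)@(5, 11): e=[12,18,6] → X
    (3,5)@(7, 11): e=[24,30,-18] → .
    (1,6)@(3, 13): e=[-12,6,42] → .
    (2,6)@(5, 13): e=[0,18,18] → X  [on edge]
    (3,6)@(7, 13): e=[12,30,-6] → .
    (2,7)@(5, 15): e=[-12,18,30] → .
    (3,7)@(7, 15): e=[0,30,6] → X  [on edge]
    (4,8)@(9, 17): e=[0,42,-6] → .  [on edge]
    (5,9)@(11, 19): e=[0,54,-18] → .  [on edge]
    (6,10)@(13, 21): e=[0,66,-30] → .  [on edge]
    (7,11)@(15, 23): e=[0,78,-42] → .  [on edge]
  covered (6 px):
    . . . . . . . . . .
    . . . . . . . . . .
    . . . . . . . . . .
    . X . . . . . . . .
    . X . . . . . . . .
    . X X . . . . . . .
    . . X . . . . . . .
    . . . X . . . . . .
    . . . . . . . . . .
    . . . . . . . . . .
    . . . . . . . . . .
    . . . . . . . . . .
T2:
  2·area = 84  (B↔C swapped to make it positive)
  edge (20, 4)→(10, 10): d=(-10,6) right/bottom  bias=-1
  edge (10, 10)→(6, 4): d=(-4,-6) top-left  bias=+0
  edge (6, 4)→(20, 4): d=(14,0) top-left  bias=+0
    (3,2)@(7, 5): e=[68,2,14] → X
    (4,2)@(9, 5): e=[56,14,14] → X
    (5,2)@(11, 5): e=[44,26,14] → X
    (6,2)@(13, 5): e=[32,38,14] → X
    (7,2)@(15, 5): e=[20,50,14] → X
    (8,2)@(17, 5): e=[8,62,14] → X
    (9,2)@(19, 5): e=[-4,74,14] → .
    (3,3)@(7, 7): e=[48,-6,42] → .
    (4,3)@(9, 7): e=[36,6,42] → X
    (7,3)@(15, 7): e=[0,42,42] → .  [on edge]
    (8,3)@(17, 7): e=[-12,54,42] → .
    (4,4)@(9, 9): e=[16,-2,70] → .
    (2,6)@(5, 13): e=[0,-42,126] → .  [on edge]
  covered (10 px):
    . . . . . . . . . .
    . . . . . . . . . .
    . . . X X X X X X .
    . . . . X X X . . .
    . . . . . X . . . .
    . . . . . . . . . .
    . . . . . . . . . .
    . . . . . . . . . .
    . . . . . . . . . .
    . . . . . . . . . .
    . . . . . . . . . .
    . . . . . . . . . .
T3:
  2·area = 108  (B↔C swapped to make it positive)
  edge (16, 22)→(4, 8): d=(-12,-14) top-left  bias=+0
  edge (4, 8)→(10, 6): d=(6,-2) top-left  bias=+0
  edge (10, 6)→(16, 22): d=(6,16) right/bottom  bias=-1
    (9,1)@(19, 3): e=[270,0,-162] → .  [on edge]
    (6,2)@(13, 5): e=[162,0,-54] → .  [on edge]
    (3,3)@(7, 7): e=[54,0,54] → X  [on edge]
    (4,3)@(9, 7): e=[82,4,22] → X
    (5,3)@(11, 7): e=[110,8,-10] → .
    (0,4)@(1, 9): e=[-54,0,162] → .  [on edge]
    (2,4)@(5, 9): e=[2,8,98] → X
    (5,4)@(11, 9): e=[86,20,2] → X
    (6,4)@(13, 9): e=[114,24,-30] → .
    (2,5)@(5, 11): e=[-22,20,110] → .
    (3,5)@(7, 11): e=[6,24,78] → X
    (6,5)@(13, 11): e=[90,36,-18] → .
  covered (14 px):
    . . . . . . . . . .
    . . . . . . . . . .
    . . . . . . . . . .
    . . . X X . . . . .
    . . X X X X . . . .
    . . . X X X . . . .
    . . . . X X . . . .
    . . . . . X X . . .
    . . . . . . X . . .
    . . . . . . . . . .
    . . . . . . . . . .
    . . . . . . . . . .

Z-buffer (winner per pixel, '.' = empty):
  . . . . . . . . . .
  . . . . . . . . . .
  . . . 2 2 2 2 2 2 .
  . 1 . 3 3 2 2 . . .
  . 1 3 3 3 3 . . . .
  . 1 1 3 3 3 . . . .
  . . 1 . 3 3 . . . .
  . . . 1 . 3 3 . . .
  . . . . . 0 3 . . .
  . . . . . . . . . .
  . . . . . . . . . .
  . . . . . . . . . .

Answer: 1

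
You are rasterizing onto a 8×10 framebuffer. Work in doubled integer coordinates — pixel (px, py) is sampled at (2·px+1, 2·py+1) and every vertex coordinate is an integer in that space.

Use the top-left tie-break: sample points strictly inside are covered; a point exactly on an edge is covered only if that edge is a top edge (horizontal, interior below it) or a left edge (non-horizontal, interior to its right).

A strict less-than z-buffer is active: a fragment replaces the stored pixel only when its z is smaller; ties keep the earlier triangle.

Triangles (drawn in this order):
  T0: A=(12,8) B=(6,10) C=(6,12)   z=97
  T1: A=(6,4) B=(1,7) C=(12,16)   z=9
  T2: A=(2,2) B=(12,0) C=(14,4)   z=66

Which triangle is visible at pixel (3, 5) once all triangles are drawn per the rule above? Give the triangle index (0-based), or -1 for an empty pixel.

T0:
  2·area = 12  (B↔C swapped to make it positive)
  edge (12, 8)→(6, 12): d=(-6,4) right/bottom  bias=-1
  edge (6, 12)→(6, 10): d=(0,-2) top-left  bias=+0
  edge (6, 10)→(12, 8): d=(6,-2) top-left  bias=+0
    (7,3)@(15, 7): e=[-6,18,0] → .  [on edge]
    (4,4)@(9, 9): e=[6,6,0] → X  [on edge]
    (5,4)@(11, 9): e=[-2,10,4] → .
    (1,5)@(3, 11): e=[18,-6,0] → .  [on edge]
    (3,5)@(7, 11): e=[2,2,8] → X
    (4,5)@(9, 11): e=[-6,6,12] → .
    (3,6)@(7, 13): e=[-10,2,20] → .
  covered (2 px):
    . . . . . . . .
    . . . . . . . .
    . . . . . . . .
    . . . . . . . .
    . . . . X . . .
    . . . X . . . .
    . . . . . . . .
    . . . . . . . .
    . . . . . . . .
    . . . . . . . .
T1:
  2·area = 78  (B↔C swapped to make it positive)
  edge (6, 4)→(12, 16): d=(6,12) right/bottom  bias=-1
  edge (12, 16)→(1, 7): d=(-11,-9) top-left  bias=+0
  edge (1, 7)→(6, 4): d=(5,-3) top-left  bias=+0
    (5,0)@(11, 1): e=[-78,156,0] → .  [on edge]
    (2,2)@(5, 5): e=[18,58,2] → X
    (3,2)@(7, 5): e=[-6,76,8] → .
    (0,3)@(1, 7): e=[78,0,0] → X  [on edge]
    (1,3)@(3, 7): e=[54,18,6] → X
    (3,3)@(7, 7): e=[6,54,18] → X
    (4,3)@(9, 7): e=[-18,72,24] → .
    (0,4)@(1, 9): e=[90,-22,10] → .
    (1,4)@(3, 9): e=[66,-4,16] → .
    (2,4)@(5, 9): e=[42,14,22] → X
    (4,4)@(9, 9): e=[-6,50,34] → .
    (2,5)@(5, 11): e=[54,-8,32] → .
  covered (11 px):
    . . . . . . . .
    . . . . . . . .
    . . X . . . . .
    X X X X . . . .
    . . X X . . . .
    . . . X X . . .
    . . . . X . . .
    . . . . . X . .
    . . . . . . . .
    . . . . . . . .
T2:
  2·area = 44
  edge (2, 2)→(12, 0): d=(10,-2) top-left  bias=+0
  edge (12, 0)→(14, 4): d=(2,4) right/bottom  bias=-1
  edge (14, 4)→(2, 2): d=(-12,-2) top-left  bias=+0
    (3,0)@(7, 1): e=[0,22,22] → X  [on edge]
    (4,0)@(9, 1): e=[4,14,26] → X
    (5,0)@(11, 1): e=[8,6,30] → X
    (6,0)@(13, 1): e=[12,-2,34] → .
    (3,1)@(7, 3): e=[20,26,-2] → .
    (4,1)@(9, 3): e=[24,18,2] → X
    (6,1)@(13, 3): e=[32,2,10] → X
    (7,1)@(15, 3): e=[36,-6,14] → .
    (4,2)@(9, 5): e=[44,22,-22] → .
    (5,2)@(11, 5): e=[48,14,-18] → .
    (6,2)@(13, 5): e=[52,6,-14] → .
  covered (6 px):
    . . . X X X . .
    . . . . X X X .
    . . . . . . . .
    . . . . . . . .
    . . . . . . . .
    . . . . . . . .
    . . . . . . . .
    . . . . . . . .
    . . . . . . . .
    . . . . . . . .

Z-buffer (winner per pixel, '.' = empty):
  . . . 2 2 2 . .
  . . . . 2 2 2 .
  . . 1 . . . . .
  1 1 1 1 . . . .
  . . 1 1 0 . . .
  . . . 1 1 . . .
  . . . . 1 . . .
  . . . . . 1 . .
  . . . . . . . .
  . . . . . . . .

Result: 1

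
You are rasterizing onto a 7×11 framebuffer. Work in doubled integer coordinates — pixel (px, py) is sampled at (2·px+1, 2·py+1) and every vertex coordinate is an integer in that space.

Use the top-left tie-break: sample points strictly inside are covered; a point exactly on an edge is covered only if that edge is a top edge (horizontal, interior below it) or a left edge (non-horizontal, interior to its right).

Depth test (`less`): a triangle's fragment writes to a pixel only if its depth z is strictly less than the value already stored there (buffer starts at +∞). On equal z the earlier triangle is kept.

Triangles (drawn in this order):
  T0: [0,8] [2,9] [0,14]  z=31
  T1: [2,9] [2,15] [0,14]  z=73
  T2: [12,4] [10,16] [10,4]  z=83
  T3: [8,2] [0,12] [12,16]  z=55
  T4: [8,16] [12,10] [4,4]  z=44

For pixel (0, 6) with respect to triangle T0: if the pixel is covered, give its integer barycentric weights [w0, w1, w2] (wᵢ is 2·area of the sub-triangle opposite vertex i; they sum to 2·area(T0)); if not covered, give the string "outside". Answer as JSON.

T0:
  2·area = 12
  edge (0, 8)→(2, 9): d=(2,1) right/bottom  bias=-1
  edge (2, 9)→(0, 14): d=(-2,5) right/bottom  bias=-1
  edge (0, 14)→(0, 8): d=(0,-6) top-left  bias=+0
    (0,4)@(1, 9): e=[1,5,6] → █
    (1,4)@(3, 9): e=[-1,-5,18] → ·
    (0,5)@(1, 11): e=[5,1,6] → █
    (1,5)@(3, 11): e=[3,-9,18] → ·
    (0,6)@(1, 13): e=[9,-3,6] → ·
  covered (2 px):
    · · · · · · ·
    · · · · · · ·
    · · · · · · ·
    · · · · · · ·
    █ · · · · · ·
    █ · · · · · ·
    · · · · · · ·
    · · · · · · ·
    · · · · · · ·
    · · · · · · ·
    · · · · · · ·
T1:
  2·area = 12
  edge (2, 9)→(2, 15): d=(0,6) right/bottom  bias=-1
  edge (2, 15)→(0, 14): d=(-2,-1) top-left  bias=+0
  edge (0, 14)→(2, 9): d=(2,-5) top-left  bias=+0
    (0,6)@(1, 13): e=[6,3,3] → █
    (1,6)@(3, 13): e=[-6,5,13] → ·
    (0,7)@(1, 15): e=[6,-1,7] → ·
  covered (1 px):
    · · · · · · ·
    · · · · · · ·
    · · · · · · ·
    · · · · · · ·
    · · · · · · ·
    · · · · · · ·
    █ · · · · · ·
    · · · · · · ·
    · · · · · · ·
    · · · · · · ·
    · · · · · · ·
T2:
  2·area = 24
  edge (12, 4)→(10, 16): d=(-2,12) right/bottom  bias=-1
  edge (10, 16)→(10, 4): d=(0,-12) top-left  bias=+0
  edge (10, 4)→(12, 4): d=(2,0) top-left  bias=+0
    (5,2)@(11, 5): e=[10,12,2] → █
    (6,2)@(13, 5): e=[-14,36,2] → ·
    (5,3)@(11, 7): e=[6,12,6] → █
    (6,3)@(13, 7): e=[-18,36,6] → ·
    (5,4)@(11, 9): e=[2,12,10] → █
    (6,4)@(13, 9): e=[-22,36,10] → ·
    (5,5)@(11, 11): e=[-2,12,14] → ·
  covered (3 px):
    · · · · · · ·
    · · · · · · ·
    · · · · · █ ·
    · · · · · █ ·
    · · · · · █ ·
    · · · · · · ·
    · · · · · · ·
    · · · · · · ·
    · · · · · · ·
    · · · · · · ·
    · · · · · · ·
T3:
  2·area = 152  (B↔C swapped to make it positive)
  edge (8, 2)→(12, 16): d=(4,14) right/bottom  bias=-1
  edge (12, 16)→(0, 12): d=(-12,-4) top-left  bias=+0
  edge (0, 12)→(8, 2): d=(8,-10) top-left  bias=+0
    (3,2)@(7, 5): e=[26,112,14] → █
    (4,2)@(9, 5): e=[-2,120,34] → ·
    (2,3)@(5, 7): e=[62,80,10] → █
    (4,3)@(9, 7): e=[6,96,50] → █
    (5,3)@(11, 7): e=[-22,104,70] → ·
    (1,4)@(3, 9): e=[98,48,6] → █
    (5,4)@(11, 9): e=[-14,80,86] → ·
    (0,5)@(1, 11): e=[134,16,2] → █
    (5,5)@(11, 11): e=[-6,56,102] → ·
    (0,6)@(1, 13): e=[142,-8,18] → ·
    (1,6)@(3, 13): e=[114,0,38] → █  [on edge]
    (5,6)@(11, 13): e=[2,32,118] → █
    (4,7)@(9, 15): e=[38,0,114] → █  [on edge]
  covered (20 px):
    · · · · · · ·
    · · · · · · ·
    · · · █ · · ·
    · · █ █ █ · ·
    · █ █ █ █ · ·
    █ █ █ █ █ · ·
    · █ █ █ █ █ ·
    · · · · █ █ ·
    · · · · · · ·
    · · · · · · ·
    · · · · · · ·
T4:
  2·area = 72  (B↔C swapped to make it positive)
  edge (8, 16)→(4, 4): d=(-4,-12) top-left  bias=+0
  edge (4, 4)→(12, 10): d=(8,6) right/bottom  bias=-1
  edge (12, 10)→(8, 16): d=(-4,6) right/bottom  bias=-1
    (1,0)@(3, 1): e=[0,-18,90] → ·  [on edge]
    (2,2)@(5, 5): e=[8,2,62] → █
    (3,2)@(7, 5): e=[32,-10,50] → ·
    (2,3)@(5, 7): e=[0,18,54] → █  [on edge]
    (3,3)@(7, 7): e=[24,6,42] → █
    (4,3)@(9, 7): e=[48,-6,30] → ·
    (2,4)@(5, 9): e=[-8,34,46] → ·
    (3,4)@(7, 9): e=[16,22,34] → █
    (4,4)@(9, 9): e=[40,10,22] → █
    (5,4)@(11, 9): e=[64,-2,10] → ·
    (3,5)@(7, 11): e=[8,38,26] → █
    (5,5)@(11, 11): e=[56,14,2] → █
    (3,6)@(7, 13): e=[0,54,18] → █  [on edge]
    (4,9)@(9, 19): e=[0,90,-18] → ·  [on edge]
  covered (10 px):
    · · · · · · ·
    · · · · · · ·
    · · █ · · · ·
    · · █ █ · · ·
    · · · █ █ · ·
    · · · █ █ █ ·
    · · · █ █ · ·
    · · · · · · ·
    · · · · · · ·
    · · · · · · ·
    · · · · · · ·

Final: "outside"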